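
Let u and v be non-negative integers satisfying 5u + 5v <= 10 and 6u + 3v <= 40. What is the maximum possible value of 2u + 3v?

6

(u,v)=(0,2) is feasible, giving 6.
(u,v)=(1,1) is feasible, giving 5.
The best lattice point is (0,2), giving 6.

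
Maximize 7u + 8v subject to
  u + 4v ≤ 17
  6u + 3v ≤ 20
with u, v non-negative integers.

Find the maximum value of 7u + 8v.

Relaxing integrality, the LP optimum is 40.90 at (u,v) = (1.38, 3.9), which is not an integer point.
(u,v)=(1,4): 1·1+4·4=17≤17, 6·1+3·4=18≤20, objective 39.
(u,v)=(0,4): 1·0+4·4=16≤17, 6·0+3·4=12≤20, objective 32.
(u,v)=(1,3): 1·1+4·3=13≤17, 6·1+3·3=15≤20, objective 31.
No feasible integer point exceeds 39.

39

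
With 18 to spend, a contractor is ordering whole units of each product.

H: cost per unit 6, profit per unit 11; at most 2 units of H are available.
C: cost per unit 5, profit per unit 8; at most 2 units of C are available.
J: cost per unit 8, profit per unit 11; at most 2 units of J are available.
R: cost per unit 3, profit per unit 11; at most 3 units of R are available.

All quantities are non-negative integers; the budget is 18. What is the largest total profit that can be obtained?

1×J and 3×R: cost 17 ≤ 18, profit 1·11 + 3·11 = 44.
1×H and 3×R: cost 15 ≤ 18, profit 1·11 + 3·11 = 44.
Best is 44.

44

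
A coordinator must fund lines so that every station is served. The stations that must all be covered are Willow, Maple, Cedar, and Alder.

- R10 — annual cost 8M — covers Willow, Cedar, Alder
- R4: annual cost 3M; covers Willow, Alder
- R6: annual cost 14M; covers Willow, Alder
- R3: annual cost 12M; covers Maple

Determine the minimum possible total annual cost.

20

The greedy cost-per-new-station heuristic would pick R4, R10, and R3 for 23, but a cheaper cover exists.
Choose R10 and R3: together they cover Willow, Maple, Cedar, Alder — every station.
Total annual cost: 8 + 12 = 20.
No cover costs less than 20.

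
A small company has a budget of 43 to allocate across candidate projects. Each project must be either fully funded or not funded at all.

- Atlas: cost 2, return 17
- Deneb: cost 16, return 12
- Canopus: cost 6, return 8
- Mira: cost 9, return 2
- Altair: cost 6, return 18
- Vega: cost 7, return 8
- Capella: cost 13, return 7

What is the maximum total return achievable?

Allowing fractional choices, the relaxed optimum would be about 66.2, but projects are indivisible.
Atlas + Deneb + Canopus + Altair + Capella: cost 2 + 16 + 6 + 6 + 13 = 43 ≤ 43, return 17 + 12 + 8 + 18 + 7 = 62.
Atlas + Deneb + Canopus + Altair + Vega: cost 2 + 16 + 6 + 6 + 7 = 37 ≤ 43, return 17 + 12 + 8 + 18 + 8 = 63.
Atlas + Canopus + Mira + Altair + Vega + Capella: cost 2 + 6 + 9 + 6 + 7 + 13 = 43 ≤ 43, return 17 + 8 + 2 + 18 + 8 + 7 = 60.
Best is Atlas, Deneb, Canopus, Altair, and Vega with total return 63.

63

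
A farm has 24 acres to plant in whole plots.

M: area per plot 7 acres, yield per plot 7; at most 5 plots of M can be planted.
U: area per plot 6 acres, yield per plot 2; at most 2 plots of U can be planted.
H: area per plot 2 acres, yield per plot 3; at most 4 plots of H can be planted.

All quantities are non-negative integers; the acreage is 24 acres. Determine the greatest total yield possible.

Take 2×M and 4×H: area 22 ≤ 24, yield 2·7 + 4·3 = 26.
H has the best ratio (3/2) and is taken to its limit of 4; remaining capacity is filled optimally with the others.

26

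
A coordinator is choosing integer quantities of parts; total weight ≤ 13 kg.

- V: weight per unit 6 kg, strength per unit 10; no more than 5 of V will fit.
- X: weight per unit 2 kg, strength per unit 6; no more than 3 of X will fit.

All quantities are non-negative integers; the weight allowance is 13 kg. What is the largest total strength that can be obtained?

This is a bounded integer knapsack.
X has the best ratio (6/2); taking only X gives at most 3×6 = 18 (stopped by the supply cap of 3).
Mixing does better — 1×V and 3×X: weight 12 ≤ 13, strength 1·10 + 3·6 = 28.

28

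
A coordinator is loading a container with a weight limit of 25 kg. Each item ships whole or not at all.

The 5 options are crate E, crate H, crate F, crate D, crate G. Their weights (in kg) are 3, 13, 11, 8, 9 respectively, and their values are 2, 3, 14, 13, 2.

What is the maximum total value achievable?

This is an integer program with binary decision variables.
Allowing fractional choices, the relaxed optimum would be about 29.7, but items are indivisible.
crate F + crate D: weight 11 + 8 = 19 ≤ 25, value 14 + 13 = 27.
crate E + crate F + crate G: weight 3 + 11 + 9 = 23 ≤ 25, value 2 + 14 + 2 = 18.
crate E + crate F + crate D: weight 3 + 11 + 8 = 22 ≤ 25, value 2 + 14 + 13 = 29.
Best is crate E, crate F, and crate D with total value 29.

29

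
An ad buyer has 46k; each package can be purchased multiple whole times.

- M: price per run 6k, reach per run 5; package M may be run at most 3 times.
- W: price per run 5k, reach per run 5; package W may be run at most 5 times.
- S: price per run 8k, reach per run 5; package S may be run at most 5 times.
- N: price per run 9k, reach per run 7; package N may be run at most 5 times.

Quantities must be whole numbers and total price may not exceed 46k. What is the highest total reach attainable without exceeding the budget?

Take 2×M, 5×W, and 1×N: price 46 ≤ 46, reach 2·5 + 5·5 + 1·7 = 42.
W has the best ratio (5/5) and is taken to its limit of 5; remaining capacity is filled optimally with the others.

42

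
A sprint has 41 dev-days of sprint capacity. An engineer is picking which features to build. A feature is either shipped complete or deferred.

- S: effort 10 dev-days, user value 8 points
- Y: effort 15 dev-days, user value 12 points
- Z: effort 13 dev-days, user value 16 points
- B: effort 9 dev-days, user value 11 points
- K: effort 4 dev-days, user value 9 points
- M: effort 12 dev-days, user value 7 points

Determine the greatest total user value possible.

48

S + Z + B + K: effort 10 + 13 + 9 + 4 = 36 ≤ 41, user value 8 + 16 + 11 + 9 = 44.
Z + B + K + M: effort 13 + 9 + 4 + 12 = 38 ≤ 41, user value 16 + 11 + 9 + 7 = 43.
Y + Z + B + K: effort 15 + 13 + 9 + 4 = 41 ≤ 41, user value 12 + 16 + 11 + 9 = 48.
Best is Y, Z, B, and K with total user value 48.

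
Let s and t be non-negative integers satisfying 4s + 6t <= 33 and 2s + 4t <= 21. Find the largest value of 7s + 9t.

Relaxing integrality, the LP optimum is 57.75 at (s,t) = (8.25, 0), which is not an integer point.
(s,t)=(8,0): 4·8+6·0=32≤33, 2·8+4·0=16≤21, objective 56.
(s,t)=(7,0): 4·7+6·0=28≤33, 2·7+4·0=14≤21, objective 49.
Maximum is 56 at (s,t)=(8,0).

56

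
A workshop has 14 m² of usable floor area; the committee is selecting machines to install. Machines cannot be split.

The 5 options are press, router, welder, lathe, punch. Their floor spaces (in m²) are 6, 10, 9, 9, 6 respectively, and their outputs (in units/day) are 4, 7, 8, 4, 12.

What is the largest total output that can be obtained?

Take press and punch: floor space 6 + 6 = 12 ≤ 14, output 4 + 12 = 16.
No other feasible combination does better.

16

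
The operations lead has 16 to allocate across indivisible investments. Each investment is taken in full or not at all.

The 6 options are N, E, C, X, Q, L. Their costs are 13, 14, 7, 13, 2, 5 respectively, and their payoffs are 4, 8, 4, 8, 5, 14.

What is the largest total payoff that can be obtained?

23

Take C, Q, and L: cost 7 + 2 + 5 = 14 ≤ 16, payoff 4 + 5 + 14 = 23.
No other feasible combination does better.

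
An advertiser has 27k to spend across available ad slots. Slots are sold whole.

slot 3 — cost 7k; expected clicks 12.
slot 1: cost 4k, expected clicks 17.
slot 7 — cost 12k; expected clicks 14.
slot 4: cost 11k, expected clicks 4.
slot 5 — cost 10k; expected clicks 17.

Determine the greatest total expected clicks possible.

48

This is a 0-1 knapsack instance.
Allowing fractional choices, the relaxed optimum would be about 53.0, but ad slots are indivisible.
slot 1 + slot 7 + slot 5: cost 4 + 12 + 10 = 26 ≤ 27, expected clicks 17 + 14 + 17 = 48.
slot 3 + slot 1 + slot 7: cost 7 + 4 + 12 = 23 ≤ 27, expected clicks 12 + 17 + 14 = 43.
slot 3 + slot 1 + slot 5: cost 7 + 4 + 10 = 21 ≤ 27, expected clicks 12 + 17 + 17 = 46.
Best is slot 1, slot 7, and slot 5 with total expected clicks 48.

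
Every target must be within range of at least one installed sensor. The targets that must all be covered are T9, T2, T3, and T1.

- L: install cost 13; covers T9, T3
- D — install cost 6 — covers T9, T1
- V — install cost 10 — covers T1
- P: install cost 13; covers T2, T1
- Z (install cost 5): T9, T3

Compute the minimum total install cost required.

18

The greedy cost-per-new-target heuristic would pick Z, D, and P for 24, but a cheaper cover exists.
Choose P and Z: together they cover T9, T2, T3, T1 — every target.
Total install cost: 13 + 5 = 18.
No cover costs less than 18.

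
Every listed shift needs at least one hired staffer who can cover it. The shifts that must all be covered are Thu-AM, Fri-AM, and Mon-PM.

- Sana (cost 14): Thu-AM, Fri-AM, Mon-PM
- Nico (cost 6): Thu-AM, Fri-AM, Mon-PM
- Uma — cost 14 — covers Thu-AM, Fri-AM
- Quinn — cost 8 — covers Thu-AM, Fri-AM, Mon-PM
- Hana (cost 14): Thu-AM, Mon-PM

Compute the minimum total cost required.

Nico alone covers Thu-AM, Fri-AM, Mon-PM — every shift.
Total cost: 6.
No cover costs less than 6.

6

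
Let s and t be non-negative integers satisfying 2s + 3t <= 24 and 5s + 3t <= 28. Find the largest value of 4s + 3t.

26

(s,t)=(2,6): 2·2+3·6=22≤24, 5·2+3·6=28≤28, objective 26.
(s,t)=(1,7): 2·1+3·7=23≤24, 5·1+3·7=26≤28, objective 25.
(s,t)=(0,8): 2·0+3·8=24≤24, 5·0+3·8=24≤28, objective 24.
The best lattice point is (2,6), giving 26.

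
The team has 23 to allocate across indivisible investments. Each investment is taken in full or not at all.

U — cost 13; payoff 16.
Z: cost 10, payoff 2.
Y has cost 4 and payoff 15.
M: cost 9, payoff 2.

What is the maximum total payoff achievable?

31

Allowing fractional choices, the relaxed optimum would be about 32.3, but investments are indivisible.
Z + Y + M: cost 10 + 4 + 9 = 23 ≤ 23, payoff 2 + 15 + 2 = 19.
U + Y: cost 13 + 4 = 17 ≤ 23, payoff 16 + 15 = 31.
Best is U and Y with total payoff 31.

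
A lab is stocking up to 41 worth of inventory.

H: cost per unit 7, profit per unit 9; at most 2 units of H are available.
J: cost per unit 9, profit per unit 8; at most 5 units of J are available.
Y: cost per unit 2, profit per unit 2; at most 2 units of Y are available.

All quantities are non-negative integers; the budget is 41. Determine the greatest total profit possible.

42

2×H, 2×J, and 2×Y: cost 36 ≤ 41, profit 2·9 + 2·8 + 2·2 = 38.
2×H and 3×J: cost 41 ≤ 41, profit 2·9 + 3·8 = 42.
Best is 42.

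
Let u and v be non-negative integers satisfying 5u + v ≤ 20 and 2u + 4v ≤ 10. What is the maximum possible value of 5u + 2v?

20

The continuous relaxation peaks at (3.89, 0.556) with value 20.56; rounding to a feasible lattice point costs some objective.
(u,v)=(4,0) is feasible, giving 20.
(u,v)=(3,1) is feasible, giving 17.
(u,v)=(3,0) is feasible, giving 15.
(u,v)=(2,1) is feasible, giving 12.
Maximum is 20 at (u,v)=(4,0).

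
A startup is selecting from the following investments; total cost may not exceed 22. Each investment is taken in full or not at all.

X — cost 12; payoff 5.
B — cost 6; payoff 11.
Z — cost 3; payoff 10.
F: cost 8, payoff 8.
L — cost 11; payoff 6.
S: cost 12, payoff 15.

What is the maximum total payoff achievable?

36

B + Z + S: cost 6 + 3 + 12 = 21 ≤ 22, payoff 11 + 10 + 15 = 36.
B + Z + F: cost 6 + 3 + 8 = 17 ≤ 22, payoff 11 + 10 + 8 = 29.
Best is B, Z, and S with total payoff 36.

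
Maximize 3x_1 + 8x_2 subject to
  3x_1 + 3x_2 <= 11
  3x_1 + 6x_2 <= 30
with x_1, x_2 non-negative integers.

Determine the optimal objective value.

24

The continuous relaxation peaks at (0, 3.67) with value 29.33; rounding to a feasible lattice point costs some objective.
(x_1,x_2)=(0,3): 3·0+3·3=9≤11, 3·0+6·3=18≤30, objective 24.
(x_1,x_2)=(1,2): 3·1+3·2=9≤11, 3·1+6·2=15≤30, objective 19.
(x_1,x_2)=(0,2): 3·0+3·2=6≤11, 3·0+6·2=12≤30, objective 16.
The best lattice point is (0,3), giving 24.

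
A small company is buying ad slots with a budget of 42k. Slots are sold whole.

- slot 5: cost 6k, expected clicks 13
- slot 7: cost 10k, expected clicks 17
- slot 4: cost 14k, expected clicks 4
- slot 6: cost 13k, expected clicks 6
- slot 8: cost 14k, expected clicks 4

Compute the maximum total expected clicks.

Allowing fractional choices, the relaxed optimum would be about 39.7, but ad slots are indivisible.
slot 5 + slot 7 + slot 6: cost 6 + 10 + 13 = 29 ≤ 42, expected clicks 13 + 17 + 6 = 36.
slot 5 + slot 7 + slot 4: cost 6 + 10 + 14 = 30 ≤ 42, expected clicks 13 + 17 + 4 = 34.
Best is slot 5, slot 7, and slot 6 with total expected clicks 36.

36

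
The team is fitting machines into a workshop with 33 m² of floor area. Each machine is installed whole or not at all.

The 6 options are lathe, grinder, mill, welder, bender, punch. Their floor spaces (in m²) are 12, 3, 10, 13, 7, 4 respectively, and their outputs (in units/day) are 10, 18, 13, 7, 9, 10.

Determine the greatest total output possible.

Treat it as a binary knapsack problem.
Allowing fractional choices, the relaxed optimum would be about 57.5, but machines are indivisible.
grinder + mill + bender + punch: floor space 3 + 10 + 7 + 4 = 24 ≤ 33, output 18 + 13 + 9 + 10 = 50.
lathe + grinder + mill + punch: floor space 12 + 3 + 10 + 4 = 29 ≤ 33, output 10 + 18 + 13 + 10 = 51.
Best is lathe, grinder, mill, and punch with total output 51.

51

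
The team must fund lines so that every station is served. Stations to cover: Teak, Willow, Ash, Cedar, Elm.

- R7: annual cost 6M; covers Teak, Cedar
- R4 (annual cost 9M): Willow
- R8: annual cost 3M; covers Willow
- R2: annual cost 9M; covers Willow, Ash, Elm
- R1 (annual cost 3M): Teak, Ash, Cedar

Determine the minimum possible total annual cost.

This is an integer covering problem.
Choose R2 and R1: together they cover Teak, Willow, Ash, Cedar, Elm — every station.
Total annual cost: 9 + 3 = 12.

12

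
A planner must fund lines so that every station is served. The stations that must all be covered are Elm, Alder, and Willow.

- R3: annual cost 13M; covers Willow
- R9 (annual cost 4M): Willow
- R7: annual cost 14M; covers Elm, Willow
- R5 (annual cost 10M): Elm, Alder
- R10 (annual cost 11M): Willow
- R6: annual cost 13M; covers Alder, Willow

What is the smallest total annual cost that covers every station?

Choose R9 and R5: together they cover Elm, Alder, Willow — every station.
Total annual cost: 4 + 10 = 14.
No cover costs less than 14.

14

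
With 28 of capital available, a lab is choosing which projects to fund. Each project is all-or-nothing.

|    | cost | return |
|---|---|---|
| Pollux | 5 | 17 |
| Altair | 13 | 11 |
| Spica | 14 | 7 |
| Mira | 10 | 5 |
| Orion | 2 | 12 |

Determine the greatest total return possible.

40

Pollux + Mira + Orion: cost 5 + 10 + 2 = 17 ≤ 28, return 17 + 5 + 12 = 34.
Pollux + Spica + Orion: cost 5 + 14 + 2 = 21 ≤ 28, return 17 + 7 + 12 = 36.
Pollux + Altair + Orion: cost 5 + 13 + 2 = 20 ≤ 28, return 17 + 11 + 12 = 40.
Best is Pollux, Altair, and Orion with total return 40.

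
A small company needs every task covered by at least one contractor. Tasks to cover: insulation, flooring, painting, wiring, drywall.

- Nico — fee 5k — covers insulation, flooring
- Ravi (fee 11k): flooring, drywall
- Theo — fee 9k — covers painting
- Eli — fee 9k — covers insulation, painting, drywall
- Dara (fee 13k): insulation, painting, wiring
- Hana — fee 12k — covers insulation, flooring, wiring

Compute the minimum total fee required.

The greedy cost-per-new-task heuristic would pick Nico, Eli, and Hana for 26, but a cheaper cover exists.
Choose Eli and Hana: together they cover insulation, flooring, painting, wiring, drywall — every task.
Total fee: 9 + 12 = 21.
No cover costs less than 21.

21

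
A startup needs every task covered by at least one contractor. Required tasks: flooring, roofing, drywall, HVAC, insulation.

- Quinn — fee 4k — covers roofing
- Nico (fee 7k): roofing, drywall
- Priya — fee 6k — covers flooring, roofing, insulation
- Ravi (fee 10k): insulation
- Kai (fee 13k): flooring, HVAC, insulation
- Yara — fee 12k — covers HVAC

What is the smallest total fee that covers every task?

20

The greedy cost-per-new-task heuristic would pick Priya, Nico, and Yara for 25, but a cheaper cover exists.
Choose Nico and Kai: together they cover flooring, roofing, drywall, HVAC, insulation — every task.
Total fee: 7 + 13 = 20.
No cover costs less than 20.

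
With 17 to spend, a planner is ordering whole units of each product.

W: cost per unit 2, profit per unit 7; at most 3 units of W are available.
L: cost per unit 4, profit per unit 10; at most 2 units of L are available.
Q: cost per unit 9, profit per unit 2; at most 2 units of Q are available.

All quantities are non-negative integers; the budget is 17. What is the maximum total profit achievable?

41

W has the best ratio (7/2); taking only W gives at most 3×7 = 21 (stopped by the supply cap of 3).
Mixing does better — 3×W and 2×L: cost 14 ≤ 17, profit 3·7 + 2·10 = 41.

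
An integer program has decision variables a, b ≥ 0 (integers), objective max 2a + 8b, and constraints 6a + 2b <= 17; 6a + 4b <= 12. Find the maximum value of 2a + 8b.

(a,b)=(0,3) is feasible, giving 24.
(a,b)=(0,2) is feasible, giving 16.
Maximum is 24 at (a,b)=(0,3).

24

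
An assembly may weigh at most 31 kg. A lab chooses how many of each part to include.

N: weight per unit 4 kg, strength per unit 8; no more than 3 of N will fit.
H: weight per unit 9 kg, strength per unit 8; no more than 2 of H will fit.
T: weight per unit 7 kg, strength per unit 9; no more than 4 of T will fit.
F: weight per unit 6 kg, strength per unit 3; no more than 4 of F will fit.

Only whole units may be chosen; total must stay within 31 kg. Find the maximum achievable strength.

43

This is a bounded integer knapsack.
Take 2×N and 3×T: weight 29 ≤ 31, strength 2·8 + 3·9 = 43.
No other integer combination yields more.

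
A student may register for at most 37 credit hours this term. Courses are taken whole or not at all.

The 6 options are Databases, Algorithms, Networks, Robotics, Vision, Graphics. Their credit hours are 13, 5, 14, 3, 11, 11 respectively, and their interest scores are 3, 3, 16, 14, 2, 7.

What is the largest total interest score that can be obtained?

Networks + Robotics + Graphics: credit hours 14 + 3 + 11 = 28 ≤ 37, interest score 16 + 14 + 7 = 37.
Databases + Algorithms + Networks + Robotics: credit hours 13 + 5 + 14 + 3 = 35 ≤ 37, interest score 3 + 3 + 16 + 14 = 36.
Algorithms + Networks + Robotics + Graphics: credit hours 5 + 14 + 3 + 11 = 33 ≤ 37, interest score 3 + 16 + 14 + 7 = 40.
Best is Algorithms, Networks, Robotics, and Graphics with total interest score 40.

40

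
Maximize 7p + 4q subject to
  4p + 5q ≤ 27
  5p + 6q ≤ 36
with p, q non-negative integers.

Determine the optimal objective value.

42

The continuous relaxation peaks at (6.75, 0) with value 47.25; rounding to a feasible lattice point costs some objective.
(p,q)=(6,0): 4·6+5·0=24≤27, 5·6+6·0=30≤36, objective 42.
(p,q)=(5,1): 4·5+5·1=25≤27, 5·5+6·1=31≤36, objective 39.
(p,q)=(5,0): 4·5+5·0=20≤27, 5·5+6·0=25≤36, objective 35.
The best lattice point is (6,0), giving 42.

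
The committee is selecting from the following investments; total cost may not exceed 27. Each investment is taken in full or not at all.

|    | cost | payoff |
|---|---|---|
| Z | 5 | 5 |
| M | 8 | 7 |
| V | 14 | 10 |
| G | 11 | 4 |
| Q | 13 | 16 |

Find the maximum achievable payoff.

Allowing fractional choices, the relaxed optimum would be about 28.7, but investments are indivisible.
Z + M + Q: cost 5 + 8 + 13 = 26 ≤ 27, payoff 5 + 7 + 16 = 28.
M + Q: cost 8 + 13 = 21 ≤ 27, payoff 7 + 16 = 23.
V + Q: cost 14 + 13 = 27 ≤ 27, payoff 10 + 16 = 26.
Best is Z, M, and Q with total payoff 28.

28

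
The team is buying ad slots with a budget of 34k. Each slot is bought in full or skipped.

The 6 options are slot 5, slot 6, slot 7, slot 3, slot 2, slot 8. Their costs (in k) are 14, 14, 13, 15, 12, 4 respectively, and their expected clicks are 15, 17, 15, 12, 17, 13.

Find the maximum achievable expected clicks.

Take slot 6, slot 2, and slot 8: cost 14 + 12 + 4 = 30 ≤ 34, expected clicks 17 + 17 + 13 = 47.
No other feasible combination does better.

47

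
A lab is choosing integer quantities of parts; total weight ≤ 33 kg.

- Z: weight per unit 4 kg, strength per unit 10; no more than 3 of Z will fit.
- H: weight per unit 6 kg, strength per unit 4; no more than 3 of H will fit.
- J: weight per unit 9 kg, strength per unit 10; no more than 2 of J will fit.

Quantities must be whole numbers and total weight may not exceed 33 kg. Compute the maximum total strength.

50

Z has the best ratio (10/4); taking only Z gives at most 3×10 = 30 (stopped by the supply cap of 3).
Mixing does better — 3×Z and 2×J: weight 30 ≤ 33, strength 3·10 + 2·10 = 50.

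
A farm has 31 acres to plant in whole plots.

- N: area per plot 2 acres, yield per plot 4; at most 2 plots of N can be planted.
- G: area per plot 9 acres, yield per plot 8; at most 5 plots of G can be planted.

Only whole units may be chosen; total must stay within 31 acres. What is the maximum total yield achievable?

32

N has the best ratio (4/2); taking only N gives at most 2×4 = 8 (stopped by the supply cap of 2).
Mixing does better — 2×N and 3×G: area 31 ≤ 31, yield 2·4 + 3·8 = 32.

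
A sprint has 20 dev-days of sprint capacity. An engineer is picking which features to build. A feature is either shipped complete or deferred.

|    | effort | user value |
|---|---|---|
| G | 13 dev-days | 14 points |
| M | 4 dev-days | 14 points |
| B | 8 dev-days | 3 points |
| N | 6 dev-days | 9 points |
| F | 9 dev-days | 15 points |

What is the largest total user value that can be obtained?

Take M, N, and F: effort 4 + 6 + 9 = 19 ≤ 20, user value 14 + 9 + 15 = 38.
No other feasible combination does better.

38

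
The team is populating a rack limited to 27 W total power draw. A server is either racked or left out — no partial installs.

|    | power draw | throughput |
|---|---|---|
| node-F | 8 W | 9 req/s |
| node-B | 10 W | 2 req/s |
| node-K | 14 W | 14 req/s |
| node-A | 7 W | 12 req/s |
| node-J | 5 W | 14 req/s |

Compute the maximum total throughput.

40

node-F + node-A + node-J: power draw 8 + 7 + 5 = 20 ≤ 27, throughput 9 + 12 + 14 = 35.
node-K + node-A + node-J: power draw 14 + 7 + 5 = 26 ≤ 27, throughput 14 + 12 + 14 = 40.
node-F + node-K + node-J: power draw 8 + 14 + 5 = 27 ≤ 27, throughput 9 + 14 + 14 = 37.
Best is node-K, node-A, and node-J with total throughput 40.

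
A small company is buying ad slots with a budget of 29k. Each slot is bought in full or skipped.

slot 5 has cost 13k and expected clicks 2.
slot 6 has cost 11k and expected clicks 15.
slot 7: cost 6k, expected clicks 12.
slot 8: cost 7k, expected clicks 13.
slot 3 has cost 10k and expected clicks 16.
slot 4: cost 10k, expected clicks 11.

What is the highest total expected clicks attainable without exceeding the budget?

44

slot 6 + slot 8 + slot 3: cost 11 + 7 + 10 = 28 ≤ 29, expected clicks 15 + 13 + 16 = 44.
slot 7 + slot 8 + slot 3: cost 6 + 7 + 10 = 23 ≤ 29, expected clicks 12 + 13 + 16 = 41.
slot 6 + slot 7 + slot 3: cost 11 + 6 + 10 = 27 ≤ 29, expected clicks 15 + 12 + 16 = 43.
Best is slot 6, slot 8, and slot 3 with total expected clicks 44.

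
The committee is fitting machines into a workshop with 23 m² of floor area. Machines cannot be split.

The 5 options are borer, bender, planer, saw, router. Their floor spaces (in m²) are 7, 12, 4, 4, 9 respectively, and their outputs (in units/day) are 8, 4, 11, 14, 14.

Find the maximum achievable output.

39

planer + saw + router: floor space 4 + 4 + 9 = 17 ≤ 23, output 11 + 14 + 14 = 39.
borer + saw + router: floor space 7 + 4 + 9 = 20 ≤ 23, output 8 + 14 + 14 = 36.
Best is planer, saw, and router with total output 39.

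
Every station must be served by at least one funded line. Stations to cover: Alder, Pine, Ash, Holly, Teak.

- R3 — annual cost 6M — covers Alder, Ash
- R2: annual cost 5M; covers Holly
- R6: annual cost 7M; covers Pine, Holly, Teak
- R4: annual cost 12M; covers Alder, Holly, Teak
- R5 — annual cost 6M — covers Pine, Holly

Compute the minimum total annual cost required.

Choose R3 and R6: together they cover Alder, Pine, Ash, Holly, Teak — every station.
Total annual cost: 6 + 7 = 13.
No cover costs less than 13.

13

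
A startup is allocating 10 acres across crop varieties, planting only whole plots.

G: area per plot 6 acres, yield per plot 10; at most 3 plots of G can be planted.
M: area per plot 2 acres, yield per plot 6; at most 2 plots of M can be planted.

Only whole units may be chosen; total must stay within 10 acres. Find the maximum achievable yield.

22

1×G and 2×M: area 10 ≤ 10, yield 1·10 + 2·6 = 22.
1×G and 1×M: area 8 ≤ 10, yield 1·10 + 1·6 = 16.
Best is 22.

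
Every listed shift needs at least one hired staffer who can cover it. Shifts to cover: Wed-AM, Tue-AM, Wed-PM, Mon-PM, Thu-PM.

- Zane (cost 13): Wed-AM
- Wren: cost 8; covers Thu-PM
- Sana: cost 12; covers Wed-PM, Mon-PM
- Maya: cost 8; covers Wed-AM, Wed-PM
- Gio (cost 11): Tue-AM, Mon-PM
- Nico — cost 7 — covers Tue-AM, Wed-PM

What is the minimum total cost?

27

The greedy cost-per-new-shift heuristic would pick Nico, Wren, Maya, and Gio for 34, but a cheaper cover exists.
Choose Wren, Maya, and Gio: together they cover Wed-AM, Tue-AM, Wed-PM, Mon-PM, Thu-PM — every shift.
Total cost: 8 + 8 + 11 = 27.
No cover costs less than 27.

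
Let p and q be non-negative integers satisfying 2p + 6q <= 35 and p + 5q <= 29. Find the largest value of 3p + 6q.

51

(p,q)=(17,0) is feasible, giving 51.
(p,q)=(16,0) is feasible, giving 48.
Maximum is 51 at (p,q)=(17,0).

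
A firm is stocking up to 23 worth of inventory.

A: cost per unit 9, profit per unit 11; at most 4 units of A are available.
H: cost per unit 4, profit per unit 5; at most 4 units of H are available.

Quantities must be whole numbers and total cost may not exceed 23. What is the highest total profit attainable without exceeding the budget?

27

2×A and 1×H: cost 22 ≤ 23, profit 2·11 + 1·5 = 27.
1×A and 3×H: cost 21 ≤ 23, profit 1·11 + 3·5 = 26.
Best is 27.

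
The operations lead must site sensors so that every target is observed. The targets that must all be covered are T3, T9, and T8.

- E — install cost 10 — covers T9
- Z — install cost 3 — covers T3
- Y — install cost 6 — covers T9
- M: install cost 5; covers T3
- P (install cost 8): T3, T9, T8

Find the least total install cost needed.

P alone covers T3, T9, T8 — every target.
Total install cost: 8.
No cover costs less than 8.

8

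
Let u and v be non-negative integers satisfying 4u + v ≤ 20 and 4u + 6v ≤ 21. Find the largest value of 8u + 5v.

40

(u,v)=(5,0): 4·5+1·0=20≤20, 4·5+6·0=20≤21, objective 40.
(u,v)=(4,0): 4·4+1·0=16≤20, 4·4+6·0=16≤21, objective 32.
(u,v)=(3,1): 4·3+1·1=13≤20, 4·3+6·1=18≤21, objective 29.
No feasible integer point exceeds 40.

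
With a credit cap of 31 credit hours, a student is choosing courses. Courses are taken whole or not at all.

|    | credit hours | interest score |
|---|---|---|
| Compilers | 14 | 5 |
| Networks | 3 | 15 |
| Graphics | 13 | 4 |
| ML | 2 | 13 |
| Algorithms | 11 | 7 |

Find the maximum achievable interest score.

Allowing fractional choices, the relaxed optimum would be about 40.3, but courses are indivisible.
Networks + Graphics + ML + Algorithms: credit hours 3 + 13 + 2 + 11 = 29 ≤ 31, interest score 15 + 4 + 13 + 7 = 39.
Compilers + Networks + ML + Algorithms: credit hours 14 + 3 + 2 + 11 = 30 ≤ 31, interest score 5 + 15 + 13 + 7 = 40.
Best is Compilers, Networks, ML, and Algorithms with total interest score 40.

40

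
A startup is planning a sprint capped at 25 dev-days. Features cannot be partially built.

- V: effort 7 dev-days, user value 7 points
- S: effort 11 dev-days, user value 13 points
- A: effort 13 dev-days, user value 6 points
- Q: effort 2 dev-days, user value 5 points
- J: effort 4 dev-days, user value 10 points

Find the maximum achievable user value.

Take V, S, Q, and J: effort 7 + 11 + 2 + 4 = 24 ≤ 25, user value 7 + 13 + 5 + 10 = 35.
No other feasible combination does better.

35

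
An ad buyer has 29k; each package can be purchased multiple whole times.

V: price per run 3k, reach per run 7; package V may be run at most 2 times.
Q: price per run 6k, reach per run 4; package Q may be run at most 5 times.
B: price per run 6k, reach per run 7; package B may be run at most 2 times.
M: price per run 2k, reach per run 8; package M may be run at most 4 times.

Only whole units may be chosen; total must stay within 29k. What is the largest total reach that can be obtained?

1×V, 1×Q, 2×B, and 4×M: price 29 ≤ 29, reach 1·7 + 1·4 + 2·7 + 4·8 = 57.
2×V, 2×B, and 4×M: price 26 ≤ 29, reach 2·7 + 2·7 + 4·8 = 60.
Best is 60.

60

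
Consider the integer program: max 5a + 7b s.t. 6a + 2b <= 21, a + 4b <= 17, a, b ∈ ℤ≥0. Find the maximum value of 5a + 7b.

33

The continuous relaxation peaks at (2.27, 3.68) with value 37.14; rounding to a feasible lattice point costs some objective.
(a,b)=(1,4): 6·1+2·4=14≤21, 1·1+4·4=17≤17, objective 33.
(a,b)=(2,3): 6·2+2·3=18≤21, 1·2+4·3=14≤17, objective 31.
(a,b)=(0,4): 6·0+2·4=8≤21, 1·0+4·4=16≤17, objective 28.
No feasible integer point exceeds 33.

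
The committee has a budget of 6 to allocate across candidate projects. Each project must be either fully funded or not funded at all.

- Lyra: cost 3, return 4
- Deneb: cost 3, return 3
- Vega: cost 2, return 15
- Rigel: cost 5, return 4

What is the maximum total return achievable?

19

Treat it as a binary knapsack problem.
Allowing fractional choices, the relaxed optimum would be about 20.0, but projects are indivisible.
Vega: cost 2 ≤ 6, return 15.
Lyra + Vega: cost 3 + 2 = 5 ≤ 6, return 4 + 15 = 19.
Deneb + Vega: cost 3 + 2 = 5 ≤ 6, return 3 + 15 = 18.
Best is Lyra and Vega with total return 19.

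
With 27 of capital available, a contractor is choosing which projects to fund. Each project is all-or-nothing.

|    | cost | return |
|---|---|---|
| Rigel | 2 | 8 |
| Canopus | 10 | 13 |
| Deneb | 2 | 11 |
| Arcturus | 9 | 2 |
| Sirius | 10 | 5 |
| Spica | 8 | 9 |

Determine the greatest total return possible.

41

This is a 0-1 knapsack instance.
Rigel + Canopus + Deneb + Sirius: cost 2 + 10 + 2 + 10 = 24 ≤ 27, return 8 + 13 + 11 + 5 = 37.
Rigel + Canopus + Deneb + Spica: cost 2 + 10 + 2 + 8 = 22 ≤ 27, return 8 + 13 + 11 + 9 = 41.
Best is Rigel, Canopus, Deneb, and Spica with total return 41.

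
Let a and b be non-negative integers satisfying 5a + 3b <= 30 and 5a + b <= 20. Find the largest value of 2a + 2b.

20

(a,b)=(0,10) is feasible, giving 20.
(a,b)=(0,9) is feasible, giving 18.
The best lattice point is (0,10), giving 20.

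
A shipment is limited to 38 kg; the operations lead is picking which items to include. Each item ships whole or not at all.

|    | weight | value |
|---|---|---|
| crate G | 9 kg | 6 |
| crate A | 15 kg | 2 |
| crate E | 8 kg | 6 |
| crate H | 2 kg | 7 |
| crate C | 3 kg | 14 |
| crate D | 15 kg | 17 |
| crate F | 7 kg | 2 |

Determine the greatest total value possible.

50

Take crate G, crate E, crate H, crate C, and crate D: weight 9 + 8 + 2 + 3 + 15 = 37 ≤ 38, value 6 + 6 + 7 + 14 + 17 = 50.
No other feasible combination does better.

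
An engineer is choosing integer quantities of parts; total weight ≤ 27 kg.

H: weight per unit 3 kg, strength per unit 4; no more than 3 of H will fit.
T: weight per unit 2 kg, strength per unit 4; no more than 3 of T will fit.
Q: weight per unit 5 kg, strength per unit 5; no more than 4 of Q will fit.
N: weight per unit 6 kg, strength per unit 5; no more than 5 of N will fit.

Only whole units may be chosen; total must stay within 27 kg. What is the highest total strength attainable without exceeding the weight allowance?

35

Take 2×H, 3×T, and 3×Q: weight 27 ≤ 27, strength 2·4 + 3·4 + 3·5 = 35.
T has the best ratio (4/2) and is taken to its limit of 3; remaining capacity is filled optimally with the others.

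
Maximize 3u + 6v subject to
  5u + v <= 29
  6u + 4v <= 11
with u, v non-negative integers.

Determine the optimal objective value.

Relaxing integrality, the LP optimum is 16.50 at (u,v) = (0, 2.75), which is not an integer point.
(u,v)=(0,2): 5·0+1·2=2≤29, 6·0+4·2=8≤11, objective 12.
(u,v)=(1,1): 5·1+1·1=6≤29, 6·1+4·1=10≤11, objective 9.
(u,v)=(0,1): 5·0+1·1=1≤29, 6·0+4·1=4≤11, objective 6.
Maximum is 12 at (u,v)=(0,2).

12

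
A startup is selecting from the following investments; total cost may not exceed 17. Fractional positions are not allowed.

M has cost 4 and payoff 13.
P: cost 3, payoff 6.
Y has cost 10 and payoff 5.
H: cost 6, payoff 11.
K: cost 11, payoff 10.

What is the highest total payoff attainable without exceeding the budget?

30

This is an integer program with binary decision variables.
M + H: cost 4 + 6 = 10 ≤ 17, payoff 13 + 11 = 24.
M + P + Y: cost 4 + 3 + 10 = 17 ≤ 17, payoff 13 + 6 + 5 = 24.
M + P + H: cost 4 + 3 + 6 = 13 ≤ 17, payoff 13 + 6 + 11 = 30.
Best is M, P, and H with total payoff 30.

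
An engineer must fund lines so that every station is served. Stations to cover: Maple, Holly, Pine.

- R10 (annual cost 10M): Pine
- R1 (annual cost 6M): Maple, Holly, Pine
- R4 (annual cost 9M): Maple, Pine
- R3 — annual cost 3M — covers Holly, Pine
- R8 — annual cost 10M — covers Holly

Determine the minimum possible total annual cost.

The greedy cost-per-new-station heuristic would pick R3 and R1 for 9, but a cheaper cover exists.
R1 alone covers Maple, Holly, Pine — every station.
Total annual cost: 6.
No cover costs less than 6.

6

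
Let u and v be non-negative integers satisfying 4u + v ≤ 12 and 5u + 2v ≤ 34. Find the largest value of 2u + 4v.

48

(u,v)=(0,12): 4·0+1·12=12≤12, 5·0+2·12=24≤34, objective 48.
(u,v)=(0,11): 4·0+1·11=11≤12, 5·0+2·11=22≤34, objective 44.
No feasible integer point exceeds 48.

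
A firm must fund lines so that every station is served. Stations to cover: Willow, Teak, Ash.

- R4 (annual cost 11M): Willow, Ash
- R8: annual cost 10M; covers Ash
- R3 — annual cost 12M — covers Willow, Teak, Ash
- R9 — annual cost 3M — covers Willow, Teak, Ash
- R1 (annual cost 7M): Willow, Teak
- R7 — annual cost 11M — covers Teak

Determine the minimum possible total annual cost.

3

R9 alone covers Willow, Teak, Ash — every station.
Total annual cost: 3.
No cover costs less than 3.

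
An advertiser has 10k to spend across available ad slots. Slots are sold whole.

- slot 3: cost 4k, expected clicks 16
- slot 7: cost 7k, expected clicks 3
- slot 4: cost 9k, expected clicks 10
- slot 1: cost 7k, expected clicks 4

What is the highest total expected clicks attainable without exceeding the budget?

16

slot 3: cost 4 ≤ 10, expected clicks 16.
slot 1: cost 7 ≤ 10, expected clicks 4.
slot 4: cost 9 ≤ 10, expected clicks 10.
Best is slot 3 with total expected clicks 16.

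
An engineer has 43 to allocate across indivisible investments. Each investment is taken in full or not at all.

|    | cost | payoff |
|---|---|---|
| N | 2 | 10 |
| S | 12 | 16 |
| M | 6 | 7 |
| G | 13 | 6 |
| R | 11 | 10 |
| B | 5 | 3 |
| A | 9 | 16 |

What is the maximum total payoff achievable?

59

Take N, S, M, R, and A: cost 2 + 12 + 6 + 11 + 9 = 40 ≤ 43, payoff 10 + 16 + 7 + 10 + 16 = 59.
No other feasible combination does better.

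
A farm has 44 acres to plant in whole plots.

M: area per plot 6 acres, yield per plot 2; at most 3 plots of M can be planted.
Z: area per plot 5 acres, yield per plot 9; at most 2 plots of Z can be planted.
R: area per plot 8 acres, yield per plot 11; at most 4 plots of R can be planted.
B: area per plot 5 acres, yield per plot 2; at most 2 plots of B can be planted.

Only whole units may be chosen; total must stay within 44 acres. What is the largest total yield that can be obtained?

This is a bounded integer knapsack.
Z has the best ratio (9/5); taking only Z gives at most 2×9 = 18 (stopped by the supply cap of 2).
Mixing does better — 2×Z and 4×R: area 42 ≤ 44, yield 2·9 + 4·11 = 62.

62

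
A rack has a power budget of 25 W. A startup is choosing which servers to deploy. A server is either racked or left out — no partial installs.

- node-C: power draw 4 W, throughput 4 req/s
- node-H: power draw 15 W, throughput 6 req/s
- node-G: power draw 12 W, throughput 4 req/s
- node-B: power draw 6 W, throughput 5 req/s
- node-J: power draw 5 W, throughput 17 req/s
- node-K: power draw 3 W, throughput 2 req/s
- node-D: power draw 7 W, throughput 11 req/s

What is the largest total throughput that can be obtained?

node-C + node-B + node-J + node-K + node-D: power draw 4 + 6 + 5 + 3 + 7 = 25 ≤ 25, throughput 4 + 5 + 17 + 2 + 11 = 39.
node-B + node-J + node-K + node-D: power draw 6 + 5 + 3 + 7 = 21 ≤ 25, throughput 5 + 17 + 2 + 11 = 35.
node-C + node-B + node-J + node-D: power draw 4 + 6 + 5 + 7 = 22 ≤ 25, throughput 4 + 5 + 17 + 11 = 37.
Best is node-C, node-B, node-J, node-K, and node-D with total throughput 39.

39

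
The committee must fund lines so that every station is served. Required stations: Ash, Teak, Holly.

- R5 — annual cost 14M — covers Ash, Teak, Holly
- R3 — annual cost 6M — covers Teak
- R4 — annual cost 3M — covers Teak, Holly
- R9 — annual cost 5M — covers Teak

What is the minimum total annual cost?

14

R5 alone covers Ash, Teak, Holly — every station.
Total annual cost: 14.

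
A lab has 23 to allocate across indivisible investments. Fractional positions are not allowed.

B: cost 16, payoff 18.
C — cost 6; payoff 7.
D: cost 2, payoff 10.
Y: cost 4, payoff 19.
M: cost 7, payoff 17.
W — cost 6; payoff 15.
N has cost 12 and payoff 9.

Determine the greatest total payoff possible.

61

Allowing fractional choices, the relaxed optimum would be about 65.7, but investments are indivisible.
C + D + Y + M: cost 6 + 2 + 4 + 7 = 19 ≤ 23, payoff 7 + 10 + 19 + 17 = 53.
D + Y + M + W: cost 2 + 4 + 7 + 6 = 19 ≤ 23, payoff 10 + 19 + 17 + 15 = 61.
C + Y + M + W: cost 6 + 4 + 7 + 6 = 23 ≤ 23, payoff 7 + 19 + 17 + 15 = 58.
Best is D, Y, M, and W with total payoff 61.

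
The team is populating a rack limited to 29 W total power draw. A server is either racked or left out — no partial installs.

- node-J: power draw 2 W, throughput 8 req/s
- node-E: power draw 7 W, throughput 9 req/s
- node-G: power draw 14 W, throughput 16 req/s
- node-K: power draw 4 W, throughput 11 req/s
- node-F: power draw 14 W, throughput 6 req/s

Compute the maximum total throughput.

44

node-J + node-G + node-K: power draw 2 + 14 + 4 = 20 ≤ 29, throughput 8 + 16 + 11 = 35.
node-E + node-G + node-K: power draw 7 + 14 + 4 = 25 ≤ 29, throughput 9 + 16 + 11 = 36.
node-J + node-E + node-G + node-K: power draw 2 + 7 + 14 + 4 = 27 ≤ 29, throughput 8 + 9 + 16 + 11 = 44.
Best is node-J, node-E, node-G, and node-K with total throughput 44.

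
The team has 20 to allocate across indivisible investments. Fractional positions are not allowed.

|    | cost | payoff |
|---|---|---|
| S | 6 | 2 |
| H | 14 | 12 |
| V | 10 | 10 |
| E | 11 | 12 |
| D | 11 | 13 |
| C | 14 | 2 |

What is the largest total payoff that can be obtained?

15

S + E: cost 6 + 11 = 17 ≤ 20, payoff 2 + 12 = 14.
S + H: cost 6 + 14 = 20 ≤ 20, payoff 2 + 12 = 14.
S + D: cost 6 + 11 = 17 ≤ 20, payoff 2 + 13 = 15.
Best is S and D with total payoff 15.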